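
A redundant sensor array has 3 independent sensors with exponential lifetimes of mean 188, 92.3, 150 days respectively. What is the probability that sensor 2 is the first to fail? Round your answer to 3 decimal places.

0.475

Rates: λ_i = 1/mean_i → 0.00531915, 0.0108342, 0.00666667; Σλ = 0.0228201.
P(sensor 2 first) = λ_2/Σλ = 0.0108342/0.0228201 ≈ 0.475.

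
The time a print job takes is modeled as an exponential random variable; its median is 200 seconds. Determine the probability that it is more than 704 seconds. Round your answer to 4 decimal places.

For an exponential, median = ln(2)/λ, so λ = ln 2 / 200 = 0.00346574 per second.
P(X > 704) = e^(−λ·704) = e^(−2.4399) ≈ 0.0872.

0.0872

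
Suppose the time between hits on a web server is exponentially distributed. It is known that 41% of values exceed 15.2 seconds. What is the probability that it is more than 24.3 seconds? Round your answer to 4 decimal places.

e^(−λ·15.2) = 0.41 ⇒ λ = −ln(0.41)/15.2 = 0.0586578.
P(X > 24.3) = e^(−0.0586578·24.3) = e^(−1.4254) ≈ 0.2404.

0.2404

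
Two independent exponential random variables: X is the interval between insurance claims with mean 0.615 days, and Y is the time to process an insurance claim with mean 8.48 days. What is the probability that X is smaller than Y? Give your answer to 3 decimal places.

λ_1 = 1/0.615 = 1.62602, λ_2 = 1/8.48 = 0.117925.
For independent exponentials, P(X < Y) = λ_1/(λ_1+λ_2) = 1.62602/1.74394 ≈ 0.932.

0.932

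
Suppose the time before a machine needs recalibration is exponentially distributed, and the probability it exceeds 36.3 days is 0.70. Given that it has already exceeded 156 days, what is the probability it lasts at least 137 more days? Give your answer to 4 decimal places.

From e^(−λ·36.3) = 0.70, λ = −ln(0.70)/36.3 = 0.00982576.
Memoryless: P(X > 156+137 | X > 156) = P(X > 137) = e^(−0.00982576·137) ≈ 0.2602.

0.2602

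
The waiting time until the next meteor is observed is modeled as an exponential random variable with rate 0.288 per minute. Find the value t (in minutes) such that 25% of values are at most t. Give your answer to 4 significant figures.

0.9989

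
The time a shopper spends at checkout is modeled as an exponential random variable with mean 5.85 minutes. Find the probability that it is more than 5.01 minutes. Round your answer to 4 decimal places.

0.4247

The rate is λ = 1/5.85 = 0.17094 per minute.
P(X > 5.01) = e^(−λ·5.01) = e^(−0.85641) ≈ 0.4247.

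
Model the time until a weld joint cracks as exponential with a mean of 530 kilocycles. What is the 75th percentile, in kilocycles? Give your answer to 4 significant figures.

734.7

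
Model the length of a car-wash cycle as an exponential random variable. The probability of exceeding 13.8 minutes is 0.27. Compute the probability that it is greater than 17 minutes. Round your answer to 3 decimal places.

e^(−λ·13.8) = 0.27 ⇒ λ = −ln(0.27)/13.8 = 0.0948792.
P(X > 17) = e^(−0.0948792·17) = e^(−1.6129) ≈ 0.199.

0.199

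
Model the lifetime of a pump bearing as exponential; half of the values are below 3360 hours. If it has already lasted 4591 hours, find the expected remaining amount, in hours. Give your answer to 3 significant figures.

4850

For an exponential, median = ln(2)/λ, so λ = ln 2 / 3360 = 0.000206294 per hour.
By memorylessness, the remaining amount past any threshold is again Exp(λ) with mean 1/λ = 4847.46 hours.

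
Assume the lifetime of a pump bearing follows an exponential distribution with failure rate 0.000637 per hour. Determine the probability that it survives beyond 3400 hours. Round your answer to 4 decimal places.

P(X > 3400) = e^(−λ·3400) = e^(−2.1658) ≈ 0.1147.

0.1147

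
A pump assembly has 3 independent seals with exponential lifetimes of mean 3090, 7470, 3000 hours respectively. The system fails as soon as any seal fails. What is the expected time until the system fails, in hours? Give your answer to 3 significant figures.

The first failure time is exponential with rate Σλ_i = 1/3090 + 1/7470 + 1/3000 = 0.000790827 per hour.
E[min] = 1/Σλ = 1/0.000790827 = 1264.5 hours.

1260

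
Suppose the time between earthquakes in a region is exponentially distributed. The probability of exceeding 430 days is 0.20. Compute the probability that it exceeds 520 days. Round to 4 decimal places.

0.1428

e^(−λ·430) = 0.20 ⇒ λ = −ln(0.20)/430 = 0.00374288.
P(X > 520) = e^(−0.00374288·520) = e^(−1.9463) ≈ 0.1428.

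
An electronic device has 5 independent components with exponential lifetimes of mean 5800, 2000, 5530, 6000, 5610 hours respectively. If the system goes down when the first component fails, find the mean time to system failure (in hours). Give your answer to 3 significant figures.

The first failure time is exponential with rate Σλ_i = 1/5800 + 1/2000 + 1/5530 + 1/6000 + 1/5610 = 0.00119817 per hour.
E[min] = 1/Σλ = 1/0.00119817 = 834.609 hours.

835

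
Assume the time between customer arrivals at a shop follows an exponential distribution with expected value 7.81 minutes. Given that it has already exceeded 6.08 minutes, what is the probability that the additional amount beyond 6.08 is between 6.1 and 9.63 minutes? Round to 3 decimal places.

The rate is λ = 1/7.81 = 0.128041 per minute.
Memoryless: the residual past 6.08 is again Exp(λ).
P(6.1 < residual < 9.63) = e^(−λ·6.1) − e^(−λ·9.63) = 0.45792 − 0.29141 ≈ 0.167.

0.167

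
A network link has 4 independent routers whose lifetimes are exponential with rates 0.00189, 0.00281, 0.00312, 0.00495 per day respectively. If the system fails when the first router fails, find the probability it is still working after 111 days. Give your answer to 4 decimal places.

The time to first failure is exponential with rate Σλ = 0.00189 + 0.00281 + 0.00312 + 0.00495 = 0.01277.
P(min > 111) = e^(−0.01277·111) = e^(−1.4175) ≈ 0.2423.

0.2423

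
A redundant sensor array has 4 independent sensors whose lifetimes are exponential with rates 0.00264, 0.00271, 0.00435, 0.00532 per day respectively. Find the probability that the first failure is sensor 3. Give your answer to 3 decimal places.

0.290

The time to first failure is exponential with rate Σλ = 0.00264 + 0.00271 + 0.00435 + 0.00532 = 0.01502.
P(sensor 3 first) = λ_3/Σλ = 0.00435/0.01502 ≈ 0.290.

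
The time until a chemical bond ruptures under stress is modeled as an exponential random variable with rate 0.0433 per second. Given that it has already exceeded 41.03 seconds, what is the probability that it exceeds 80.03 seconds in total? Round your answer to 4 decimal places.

By the memoryless property, P(X > 41.03+39 | X > 41.03) = P(X > 39).
P(X > 39) = e^(−1.6887) ≈ 0.1848.

0.1848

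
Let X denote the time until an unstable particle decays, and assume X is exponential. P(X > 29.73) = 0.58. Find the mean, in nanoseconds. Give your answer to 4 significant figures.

e^(−λ·29.73) = 0.58 ⇒ λ = −ln(0.58)/29.73 = 0.0183225.
Mean = 1/λ = 54.5778 nanoseconds.

54.58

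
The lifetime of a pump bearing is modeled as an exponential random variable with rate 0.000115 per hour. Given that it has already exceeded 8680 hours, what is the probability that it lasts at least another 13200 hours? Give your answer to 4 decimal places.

0.2191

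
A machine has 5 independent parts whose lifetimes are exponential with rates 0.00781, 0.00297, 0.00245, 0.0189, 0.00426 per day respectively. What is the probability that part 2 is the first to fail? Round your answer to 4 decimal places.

The time to first failure is exponential with rate Σλ = 0.00781 + 0.00297 + 0.00245 + 0.0189 + 0.00426 = 0.03639.
P(part 2 first) = λ_2/Σλ = 0.00297/0.03639 ≈ 0.0816.

0.0816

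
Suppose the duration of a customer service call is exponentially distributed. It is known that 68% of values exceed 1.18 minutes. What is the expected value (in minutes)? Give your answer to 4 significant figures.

3.060

e^(−λ·1.18) = 0.68 ⇒ λ = −ln(0.68)/1.18 = 0.326833.
Mean = 1/λ = 3.05967 minutes.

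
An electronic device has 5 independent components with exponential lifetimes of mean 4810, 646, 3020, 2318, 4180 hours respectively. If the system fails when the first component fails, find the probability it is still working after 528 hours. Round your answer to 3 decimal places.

The first failure time is exponential with rate Σλ_i = 1/4810 + 1/646 + 1/3020 + 1/2318 + 1/4180 = 0.00275765 per hour.
P(min > 528) = e^(−0.00275765·528) = e^(−1.456) ≈ 0.233.

0.233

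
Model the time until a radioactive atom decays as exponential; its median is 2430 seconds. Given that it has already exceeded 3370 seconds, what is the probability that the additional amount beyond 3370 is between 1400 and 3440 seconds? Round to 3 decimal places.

0.296

For an exponential, median = ln(2)/λ, so λ = ln 2 / 2430 = 0.000285246 per second.
Memoryless: the residual past 3370 is again Exp(λ).
P(1400 < residual < 3440) = e^(−λ·1400) − e^(−λ·3440) = 0.67076 − 0.37484 ≈ 0.296.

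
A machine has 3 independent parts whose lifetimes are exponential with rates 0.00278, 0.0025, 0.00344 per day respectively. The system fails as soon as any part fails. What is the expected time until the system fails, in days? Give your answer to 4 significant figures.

The time to first failure is exponential with rate Σλ = 0.00278 + 0.0025 + 0.00344 = 0.00872.
E[min] = 1/Σλ = 1/0.00872 = 114.679 days.

114.7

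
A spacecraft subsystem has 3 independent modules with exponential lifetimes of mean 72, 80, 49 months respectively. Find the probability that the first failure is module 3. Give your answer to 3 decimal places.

0.436

Rates: λ_i = 1/mean_i → 0.0138889, 0.0125, 0.0204082; Σλ = 0.0467971.
P(module 3 first) = λ_3/Σλ = 0.0204082/0.0467971 ≈ 0.436.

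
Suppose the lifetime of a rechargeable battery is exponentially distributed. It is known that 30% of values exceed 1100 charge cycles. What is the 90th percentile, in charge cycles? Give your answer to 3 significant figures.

2100

e^(−λ·1100) = 0.30 ⇒ λ = −ln(0.30)/1100 = 0.00109452.
90th percentile: 1 − e^(−λt) = 0.9, t = −ln(0.1)/λ = 2103.74 charge cycles.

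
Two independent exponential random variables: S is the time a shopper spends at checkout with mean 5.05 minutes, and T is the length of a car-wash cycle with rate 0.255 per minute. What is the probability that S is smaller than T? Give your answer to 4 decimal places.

0.4371

λ_1 = 1/5.05 = 0.19802, λ_2 = 0.255.
For independent exponentials, P(S < T) = λ_1/(λ_1+λ_2) = 0.19802/0.45302 ≈ 0.4371.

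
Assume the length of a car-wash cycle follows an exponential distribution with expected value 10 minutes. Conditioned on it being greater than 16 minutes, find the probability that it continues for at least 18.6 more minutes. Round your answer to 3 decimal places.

0.156

The rate is λ = 1/10 = 0.1 per minute.
The exponential is memoryless, so the remaining time is again Exp(λ): the condition X > 16 is irrelevant.
P(X > 18.6) = e^(−1.86) ≈ 0.156.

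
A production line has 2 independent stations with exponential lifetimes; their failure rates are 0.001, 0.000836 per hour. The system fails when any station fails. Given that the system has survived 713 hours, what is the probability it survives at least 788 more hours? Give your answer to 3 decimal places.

Time to first failure ~ Exp(Σλ) with Σλ = 0.001836.
By memorylessness, P(T > 713+788 | T > 713) = P(T > 788) = e^(−0.001836·788) ≈ 0.235.

0.235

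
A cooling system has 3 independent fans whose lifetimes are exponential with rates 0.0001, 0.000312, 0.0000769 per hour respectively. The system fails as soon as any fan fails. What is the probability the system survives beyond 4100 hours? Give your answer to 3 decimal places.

The time to first failure is exponential with rate Σλ = 0.0001 + 0.000312 + 0.0000769 = 0.0004889.
P(min > 4100) = e^(−0.0004889·4100) = e^(−2.0045) ≈ 0.135.

0.135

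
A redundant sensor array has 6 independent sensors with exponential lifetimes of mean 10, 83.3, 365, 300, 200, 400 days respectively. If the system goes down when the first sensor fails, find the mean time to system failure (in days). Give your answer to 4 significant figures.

7.963

The first failure time is exponential with rate Σλ_i = 1/10 + 1/83.3 + 1/365 + 1/300 + 1/200 + 1/400 = 0.125578 per day.
E[min] = 1/Σλ = 1/0.125578 = 7.96319 days.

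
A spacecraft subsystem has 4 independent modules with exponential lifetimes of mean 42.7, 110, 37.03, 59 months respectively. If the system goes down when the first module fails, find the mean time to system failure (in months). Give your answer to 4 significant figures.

13.08

The first failure time is exponential with rate Σλ_i = 1/42.7 + 1/110 + 1/37.03 + 1/59 = 0.0764644 per month.
E[min] = 1/Σλ = 1/0.0764644 = 13.078 months.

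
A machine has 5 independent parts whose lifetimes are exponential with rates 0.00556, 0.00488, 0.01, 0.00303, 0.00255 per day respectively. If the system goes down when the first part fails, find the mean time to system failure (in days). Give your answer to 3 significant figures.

The time to first failure is exponential with rate Σλ = 0.00556 + 0.00488 + 0.01 + 0.00303 + 0.00255 = 0.02602.
E[min] = 1/Σλ = 1/0.02602 = 38.432 days.

38.4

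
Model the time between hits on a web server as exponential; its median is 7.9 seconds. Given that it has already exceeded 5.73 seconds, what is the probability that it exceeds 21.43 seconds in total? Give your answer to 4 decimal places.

0.2522

For an exponential, median = ln(2)/λ, so λ = ln 2 / 7.9 = 0.0877401 per second.
By the memoryless property, P(X > 5.73+15.7 | X > 5.73) = P(X > 15.7).
P(X > 15.7) = e^(−1.3775) ≈ 0.2522.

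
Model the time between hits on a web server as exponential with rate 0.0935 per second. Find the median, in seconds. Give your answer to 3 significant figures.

Set 1 − e^(−λt) = 0.5, so t = −ln(0.5)/λ = 0.69315/0.0935 ≈ 7.41334 seconds.

7.41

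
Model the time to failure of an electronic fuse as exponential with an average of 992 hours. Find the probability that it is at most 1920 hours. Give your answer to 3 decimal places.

0.856

The rate is λ = 1/992 = 0.00100806 per hour.
P(X ≤ 1920) = 1 − e^(−λ·1920) = 1 − e^(−1.9355) ≈ 0.856.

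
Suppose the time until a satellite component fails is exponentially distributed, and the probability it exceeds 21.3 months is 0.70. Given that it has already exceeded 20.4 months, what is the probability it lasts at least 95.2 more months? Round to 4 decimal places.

From e^(−λ·21.3) = 0.70, λ = −ln(0.70)/21.3 = 0.0167453.
Memoryless: P(X > 20.4+95.2 | X > 20.4) = P(X > 95.2) = e^(−0.0167453·95.2) ≈ 0.2031.

0.2031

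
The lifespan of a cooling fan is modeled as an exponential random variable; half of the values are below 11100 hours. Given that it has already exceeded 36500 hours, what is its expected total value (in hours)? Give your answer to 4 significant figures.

52510

For an exponential, median = ln(2)/λ, so λ = ln 2 / 11100 = 0.0000624457 per hour.
By memorylessness, E[X | X > 36500] = 36500 + 1/λ = 36500 + 16013.9 = 52513.9 hours.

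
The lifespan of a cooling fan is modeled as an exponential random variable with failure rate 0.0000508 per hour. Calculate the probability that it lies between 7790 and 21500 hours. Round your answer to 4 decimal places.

0.3377

P(7790 < X < 21500) = e^(−λ·7790) − e^(−λ·21500) = 0.67319 − 0.33548 ≈ 0.3377.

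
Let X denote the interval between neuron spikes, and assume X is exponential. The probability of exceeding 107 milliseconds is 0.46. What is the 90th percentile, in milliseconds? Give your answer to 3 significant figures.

317

e^(−λ·107) = 0.46 ⇒ λ = −ln(0.46)/107 = 0.00725728.
90th percentile: 1 − e^(−λt) = 0.9, t = −ln(0.1)/λ = 317.279 milliseconds.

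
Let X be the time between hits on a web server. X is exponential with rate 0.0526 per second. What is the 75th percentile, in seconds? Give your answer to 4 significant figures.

26.36

Set 1 − e^(−λt) = 0.75, so t = −ln(0.25)/λ = 1.3863/0.0526 ≈ 26.3554 seconds.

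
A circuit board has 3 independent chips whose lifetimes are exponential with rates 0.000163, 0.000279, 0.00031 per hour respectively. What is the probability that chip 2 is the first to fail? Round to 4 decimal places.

The time to first failure is exponential with rate Σλ = 0.000163 + 0.000279 + 0.00031 = 0.000752.
P(chip 2 first) = λ_2/Σλ = 0.000279/0.000752 ≈ 0.3710.

0.3710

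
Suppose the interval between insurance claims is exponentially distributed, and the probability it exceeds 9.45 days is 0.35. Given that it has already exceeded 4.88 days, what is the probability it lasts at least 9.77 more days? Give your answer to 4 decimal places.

0.3378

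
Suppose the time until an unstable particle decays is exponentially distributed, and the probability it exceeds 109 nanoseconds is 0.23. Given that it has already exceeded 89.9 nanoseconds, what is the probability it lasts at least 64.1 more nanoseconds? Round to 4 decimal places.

From e^(−λ·109) = 0.23, λ = −ln(0.23)/109 = 0.0134833.
Memoryless: P(X > 89.9+64.1 | X > 89.9) = P(X > 64.1) = e^(−0.0134833·64.1) ≈ 0.4214.

0.4214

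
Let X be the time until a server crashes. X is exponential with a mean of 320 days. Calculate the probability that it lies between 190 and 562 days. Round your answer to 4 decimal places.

The rate is λ = 1/320 = 0.003125 per day.
P(190 < X < 562) = e^(−λ·190) − e^(−λ·562) = 0.55225 − 0.17269 ≈ 0.3796.

0.3796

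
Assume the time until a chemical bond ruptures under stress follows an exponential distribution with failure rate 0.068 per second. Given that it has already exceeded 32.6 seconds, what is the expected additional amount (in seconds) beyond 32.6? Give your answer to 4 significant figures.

By memorylessness, the remaining amount past any threshold is again Exp(λ) with mean 1/λ = 14.7059 seconds.

14.71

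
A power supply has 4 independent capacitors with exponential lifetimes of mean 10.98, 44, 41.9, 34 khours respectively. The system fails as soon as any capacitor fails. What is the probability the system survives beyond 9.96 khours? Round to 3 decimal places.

The first failure time is exponential with rate Σλ_i = 1/10.98 + 1/44 + 1/41.9 + 1/34 = 0.16708 per khour.
P(min > 9.96) = e^(−0.16708·9.96) = e^(−1.6641) ≈ 0.189.

0.189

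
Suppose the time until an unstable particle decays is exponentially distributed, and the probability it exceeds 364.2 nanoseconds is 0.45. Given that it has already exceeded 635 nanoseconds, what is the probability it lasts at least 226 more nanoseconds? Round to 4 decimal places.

0.6093

From e^(−λ·364.2) = 0.45, λ = −ln(0.45)/364.2 = 0.0021925.
Memoryless: P(X > 635+226 | X > 635) = P(X > 226) = e^(−0.0021925·226) ≈ 0.6093.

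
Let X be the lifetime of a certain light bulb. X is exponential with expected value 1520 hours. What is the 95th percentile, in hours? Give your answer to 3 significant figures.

4550

The rate is λ = 1/1520 = 0.000657895 per hour.
Set 1 − e^(−λt) = 0.95, so t = −ln(0.05)/λ = 2.9957/0.000657895 ≈ 4553.51 hours.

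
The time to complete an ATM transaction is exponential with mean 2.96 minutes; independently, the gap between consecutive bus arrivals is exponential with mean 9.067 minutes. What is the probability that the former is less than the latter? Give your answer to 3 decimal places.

λ_1 = 1/2.96 = 0.337838, λ_2 = 1/9.067 = 0.11029.
For independent exponentials, P(the former < the latter) = λ_1/(λ_1+λ_2) = 0.337838/0.448128 ≈ 0.754.

0.754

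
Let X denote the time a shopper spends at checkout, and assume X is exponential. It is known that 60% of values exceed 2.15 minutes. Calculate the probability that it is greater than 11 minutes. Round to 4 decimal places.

e^(−λ·2.15) = 0.60 ⇒ λ = −ln(0.60)/2.15 = 0.237593.
P(X > 11) = e^(−0.237593·11) = e^(−2.6135) ≈ 0.0733.

0.0733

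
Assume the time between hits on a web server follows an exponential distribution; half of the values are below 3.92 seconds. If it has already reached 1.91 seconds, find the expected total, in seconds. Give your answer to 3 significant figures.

7.57

For an exponential, median = ln(2)/λ, so λ = ln 2 / 3.92 = 0.176823 per second.
By memorylessness, E[X | X > 1.91] = 1.91 + 1/λ = 1.91 + 5.65536 = 7.56536 seconds.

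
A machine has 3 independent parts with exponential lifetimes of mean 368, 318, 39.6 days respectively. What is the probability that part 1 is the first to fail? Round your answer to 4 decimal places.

0.0873

Rates: λ_i = 1/mean_i → 0.00271739, 0.00314465, 0.0252525; Σλ = 0.0311146.
P(part 1 first) = λ_1/Σλ = 0.00271739/0.0311146 ≈ 0.0873.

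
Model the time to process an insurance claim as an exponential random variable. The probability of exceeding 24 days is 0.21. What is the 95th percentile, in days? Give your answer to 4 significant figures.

e^(−λ·24) = 0.21 ⇒ λ = −ln(0.21)/24 = 0.065027.
95th percentile: 1 − e^(−λt) = 0.95, t = −ln(0.05)/λ = 46.0691 days.

46.07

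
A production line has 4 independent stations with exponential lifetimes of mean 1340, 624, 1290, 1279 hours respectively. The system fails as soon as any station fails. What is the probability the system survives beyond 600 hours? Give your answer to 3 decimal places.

The first failure time is exponential with rate Σλ_i = 1/1340 + 1/624 + 1/1290 + 1/1279 = 0.00390589 per hour.
P(min > 600) = e^(−0.00390589·600) = e^(−2.3435) ≈ 0.096.

0.096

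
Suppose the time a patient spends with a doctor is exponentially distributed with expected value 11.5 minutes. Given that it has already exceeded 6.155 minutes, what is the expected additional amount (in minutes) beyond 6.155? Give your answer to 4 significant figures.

11.50

The rate is λ = 1/11.5 = 0.0869565 per minute.
By memorylessness, the remaining amount past any threshold is again Exp(λ) with mean 1/λ = 11.5 minutes.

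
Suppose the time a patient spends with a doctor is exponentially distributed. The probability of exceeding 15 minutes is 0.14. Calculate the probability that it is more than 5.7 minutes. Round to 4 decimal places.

0.4737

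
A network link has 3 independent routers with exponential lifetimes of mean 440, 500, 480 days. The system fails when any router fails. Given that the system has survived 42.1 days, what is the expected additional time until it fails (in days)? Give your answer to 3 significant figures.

157

First-failure rate Σλ = 1/440 + 1/500 + 1/480 = 0.00635606.
By memorylessness the expected residual is 1/Σλ = 157.33 days, regardless of the 42.1 already elapsed.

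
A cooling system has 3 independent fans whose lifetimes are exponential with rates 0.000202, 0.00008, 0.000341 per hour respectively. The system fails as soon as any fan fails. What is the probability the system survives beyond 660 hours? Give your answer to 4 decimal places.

0.6629

The time to first failure is exponential with rate Σλ = 0.000202 + 0.00008 + 0.000341 = 0.000623.
P(min > 660) = e^(−0.000623·660) = e^(−0.41118) ≈ 0.6629.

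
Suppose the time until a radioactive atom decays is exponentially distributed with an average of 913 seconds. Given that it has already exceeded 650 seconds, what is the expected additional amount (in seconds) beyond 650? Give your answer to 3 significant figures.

913

The rate is λ = 1/913 = 0.00109529 per second.
By memorylessness, the remaining amount past any threshold is again Exp(λ) with mean 1/λ = 913 seconds.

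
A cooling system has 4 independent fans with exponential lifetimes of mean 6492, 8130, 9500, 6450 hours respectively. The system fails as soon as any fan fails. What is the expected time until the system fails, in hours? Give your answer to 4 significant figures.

The first failure time is exponential with rate Σλ_i = 1/6492 + 1/8130 + 1/9500 + 1/6450 = 0.000537339 per hour.
E[min] = 1/Σλ = 1/0.000537339 = 1861.02 hours.

1861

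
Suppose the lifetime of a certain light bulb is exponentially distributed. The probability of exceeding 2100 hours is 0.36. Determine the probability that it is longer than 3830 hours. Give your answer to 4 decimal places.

e^(−λ·2100) = 0.36 ⇒ λ = −ln(0.36)/2100 = 0.000486501.
P(X > 3830) = e^(−0.000486501·3830) = e^(−1.8633) ≈ 0.1552.

0.1552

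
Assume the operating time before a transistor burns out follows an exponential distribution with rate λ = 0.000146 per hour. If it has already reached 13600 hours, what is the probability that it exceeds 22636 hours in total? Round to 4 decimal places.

By the memoryless property, P(X > 13600+9036 | X > 13600) = P(X > 9036).
P(X > 9036) = e^(−1.3193) ≈ 0.2673.

0.2673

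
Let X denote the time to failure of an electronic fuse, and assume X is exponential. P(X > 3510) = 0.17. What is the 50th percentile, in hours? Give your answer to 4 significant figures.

1373

e^(−λ·3510) = 0.17 ⇒ λ = −ln(0.17)/3510 = 0.000504831.
50th percentile: 1 − e^(−λt) = 0.5, t = −ln(0.5)/λ = 1373.03 hours.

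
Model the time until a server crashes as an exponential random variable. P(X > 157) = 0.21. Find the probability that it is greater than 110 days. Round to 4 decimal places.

0.3351

e^(−λ·157) = 0.21 ⇒ λ = −ln(0.21)/157 = 0.00994043.
P(X > 110) = e^(−0.00994043·110) = e^(−1.0934) ≈ 0.3351.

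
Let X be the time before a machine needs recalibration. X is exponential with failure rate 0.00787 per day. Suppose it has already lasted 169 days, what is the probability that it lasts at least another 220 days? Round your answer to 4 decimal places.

0.1770

The exponential is memoryless, so the remaining time is again Exp(λ): the condition X > 169 is irrelevant.
P(X > 220) = e^(−1.7314) ≈ 0.1770.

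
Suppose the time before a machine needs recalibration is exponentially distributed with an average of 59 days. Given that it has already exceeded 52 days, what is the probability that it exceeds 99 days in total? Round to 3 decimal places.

The rate is λ = 1/59 = 0.0169492 per day.
The exponential is memoryless, so the remaining time is again Exp(λ): the condition X > 52 is irrelevant.
P(X > 47) = e^(−0.79661) ≈ 0.451.

0.451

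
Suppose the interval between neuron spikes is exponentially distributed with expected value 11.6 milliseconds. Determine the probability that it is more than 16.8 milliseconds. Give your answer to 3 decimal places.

The rate is λ = 1/11.6 = 0.0862069 per millisecond.
P(X > 16.8) = e^(−λ·16.8) = e^(−1.4483) ≈ 0.235.

0.235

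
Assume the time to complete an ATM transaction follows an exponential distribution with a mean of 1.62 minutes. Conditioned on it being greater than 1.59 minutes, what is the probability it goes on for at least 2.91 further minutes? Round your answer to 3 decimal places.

The rate is λ = 1/1.62 = 0.617284 per minute.
P(X > s+t | X > s) = e^(−λ(s+t))/e^(−λs) = e^(−λt), independent of s = 1.59.
P(X > 2.91) = e^(−1.7963) ≈ 0.166.

0.166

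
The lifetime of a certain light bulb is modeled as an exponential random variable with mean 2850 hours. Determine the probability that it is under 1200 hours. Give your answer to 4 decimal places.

0.3436

The rate is λ = 1/2850 = 0.000350877 per hour.
P(X ≤ 1200) = 1 − e^(−λ·1200) = 1 − e^(−0.42105) ≈ 0.3436.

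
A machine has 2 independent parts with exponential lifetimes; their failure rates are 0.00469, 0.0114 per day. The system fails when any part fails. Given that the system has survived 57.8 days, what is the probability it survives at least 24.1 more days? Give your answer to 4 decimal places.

Time to first failure ~ Exp(Σλ) with Σλ = 0.01609.
By memorylessness, P(T > 57.8+24.1 | T > 57.8) = P(T > 24.1) = e^(−0.01609·24.1) ≈ 0.6786.

0.6786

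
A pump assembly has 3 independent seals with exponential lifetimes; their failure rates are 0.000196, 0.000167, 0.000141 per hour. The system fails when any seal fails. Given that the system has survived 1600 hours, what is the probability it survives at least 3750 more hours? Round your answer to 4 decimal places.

0.1511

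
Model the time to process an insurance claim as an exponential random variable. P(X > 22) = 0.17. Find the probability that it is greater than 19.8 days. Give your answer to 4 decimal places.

0.2030

e^(−λ·22) = 0.17 ⇒ λ = −ln(0.17)/22 = 0.0805435.
P(X > 19.8) = e^(−0.0805435·19.8) = e^(−1.5948) ≈ 0.2030.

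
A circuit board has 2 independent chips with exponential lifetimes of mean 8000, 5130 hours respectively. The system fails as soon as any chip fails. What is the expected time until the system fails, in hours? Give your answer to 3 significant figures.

3130

The first failure time is exponential with rate Σλ_i = 1/8000 + 1/5130 = 0.000319932 per hour.
E[min] = 1/Σλ = 1/0.000319932 = 3125.67 hours.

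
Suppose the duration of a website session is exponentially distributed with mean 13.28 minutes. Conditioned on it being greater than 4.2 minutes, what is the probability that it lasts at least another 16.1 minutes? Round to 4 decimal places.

The rate is λ = 1/13.28 = 0.0753012 per minute.
P(X > s+t | X > s) = e^(−λ(s+t))/e^(−λs) = e^(−λt), independent of s = 4.2.
P(X > 16.1) = e^(−1.2123) ≈ 0.2975.

0.2975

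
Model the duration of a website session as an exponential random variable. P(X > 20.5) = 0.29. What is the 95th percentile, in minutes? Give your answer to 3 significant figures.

e^(−λ·20.5) = 0.29 ⇒ λ = −ln(0.29)/20.5 = 0.0603841.
95th percentile: 1 − e^(−λt) = 0.95, t = −ln(0.05)/λ = 49.6113 minutes.

49.6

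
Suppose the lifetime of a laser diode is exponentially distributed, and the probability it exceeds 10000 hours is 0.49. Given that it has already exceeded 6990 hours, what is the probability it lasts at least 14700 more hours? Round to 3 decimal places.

0.350

From e^(−λ·10000) = 0.49, λ = −ln(0.49)/10000 = 0.000071335.
Memoryless: P(X > 6990+14700 | X > 6990) = P(X > 14700) = e^(−0.000071335·14700) ≈ 0.350.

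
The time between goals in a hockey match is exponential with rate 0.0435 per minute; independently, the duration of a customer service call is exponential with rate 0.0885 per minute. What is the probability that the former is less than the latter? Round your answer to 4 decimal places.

λ_1 = 0.0435, λ_2 = 0.0885.
For independent exponentials, P(the former < the latter) = λ_1/(λ_1+λ_2) = 0.0435/0.132 ≈ 0.3295.

0.3295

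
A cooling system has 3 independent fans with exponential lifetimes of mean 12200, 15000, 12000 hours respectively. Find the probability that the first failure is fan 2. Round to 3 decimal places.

0.287

Rates: λ_i = 1/mean_i → 0.0000819672, 0.0000666667, 0.0000833333; Σλ = 0.000231967.
P(fan 2 first) = λ_2/Σλ = 0.0000666667/0.000231967 ≈ 0.287.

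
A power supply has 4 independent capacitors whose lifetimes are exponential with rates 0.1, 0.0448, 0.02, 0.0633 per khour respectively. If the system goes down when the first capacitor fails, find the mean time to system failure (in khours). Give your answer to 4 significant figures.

The time to first failure is exponential with rate Σλ = 0.1 + 0.0448 + 0.02 + 0.0633 = 0.2281.
E[min] = 1/Σλ = 1/0.2281 = 4.38404 khours.

4.384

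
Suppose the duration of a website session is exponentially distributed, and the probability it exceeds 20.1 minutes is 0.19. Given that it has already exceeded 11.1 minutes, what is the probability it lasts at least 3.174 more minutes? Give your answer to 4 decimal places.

From e^(−λ·20.1) = 0.19, λ = −ln(0.19)/20.1 = 0.0826234.
Memoryless: P(X > 11.1+3.174 | X > 11.1) = P(X > 3.174) = e^(−0.0826234·3.174) ≈ 0.7693.

0.7693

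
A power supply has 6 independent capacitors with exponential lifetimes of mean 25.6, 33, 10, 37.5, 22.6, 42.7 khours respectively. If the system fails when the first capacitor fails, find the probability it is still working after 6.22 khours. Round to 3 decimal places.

The first failure time is exponential with rate Σλ_i = 1/25.6 + 1/33 + 1/10 + 1/37.5 + 1/22.6 + 1/42.7 = 0.263699 per khour.
P(min > 6.22) = e^(−0.263699·6.22) = e^(−1.6402) ≈ 0.194.

0.194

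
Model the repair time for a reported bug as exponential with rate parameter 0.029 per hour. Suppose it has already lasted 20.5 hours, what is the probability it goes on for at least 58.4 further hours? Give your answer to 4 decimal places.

0.1839

P(X > s+t | X > s) = e^(−λ(s+t))/e^(−λs) = e^(−λt), independent of s = 20.5.
P(X > 58.4) = e^(−1.6936) ≈ 0.1839.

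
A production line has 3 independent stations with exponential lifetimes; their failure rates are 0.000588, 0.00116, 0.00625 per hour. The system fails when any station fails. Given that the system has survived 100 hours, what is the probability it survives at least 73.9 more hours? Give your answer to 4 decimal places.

0.5537

Time to first failure ~ Exp(Σλ) with Σλ = 0.007998.
By memorylessness, P(T > 100+73.9 | T > 100) = P(T > 73.9) = e^(−0.007998·73.9) ≈ 0.5537.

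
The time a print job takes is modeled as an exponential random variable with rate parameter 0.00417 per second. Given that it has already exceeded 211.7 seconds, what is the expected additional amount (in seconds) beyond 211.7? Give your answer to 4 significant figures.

By memorylessness, the remaining amount past any threshold is again Exp(λ) with mean 1/λ = 239.808 seconds.

239.8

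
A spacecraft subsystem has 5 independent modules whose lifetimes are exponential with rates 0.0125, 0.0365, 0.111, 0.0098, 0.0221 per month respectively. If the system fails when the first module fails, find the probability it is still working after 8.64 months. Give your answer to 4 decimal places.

0.1905

The time to first failure is exponential with rate Σλ = 0.0125 + 0.0365 + 0.111 + 0.0098 + 0.0221 = 0.1919.
P(min > 8.64) = e^(−0.1919·8.64) = e^(−1.658) ≈ 0.1905.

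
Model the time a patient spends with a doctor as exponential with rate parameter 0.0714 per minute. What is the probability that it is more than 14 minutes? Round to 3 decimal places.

P(X > 14) = e^(−λ·14) = e^(−0.9996) ≈ 0.368.

0.368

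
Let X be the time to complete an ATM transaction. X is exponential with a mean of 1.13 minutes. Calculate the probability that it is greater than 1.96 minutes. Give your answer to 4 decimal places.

The rate is λ = 1/1.13 = 0.884956 per minute.
P(X > 1.96) = e^(−λ·1.96) = e^(−1.7345) ≈ 0.1765.

0.1765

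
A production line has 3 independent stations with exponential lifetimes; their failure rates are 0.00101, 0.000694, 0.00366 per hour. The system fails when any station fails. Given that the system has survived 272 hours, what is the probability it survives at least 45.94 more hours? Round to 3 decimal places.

0.782

Time to first failure ~ Exp(Σλ) with Σλ = 0.005364.
By memorylessness, P(T > 272+45.94 | T > 272) = P(T > 45.94) = e^(−0.005364·45.94) ≈ 0.782.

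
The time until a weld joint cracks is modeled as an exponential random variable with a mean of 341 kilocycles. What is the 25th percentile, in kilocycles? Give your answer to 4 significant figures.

98.10

The rate is λ = 1/341 = 0.00293255 per kilocycle.
Set 1 − e^(−λt) = 0.25, so t = −ln(0.75)/λ = 0.28768/0.00293255 ≈ 98.0996 kilocycles.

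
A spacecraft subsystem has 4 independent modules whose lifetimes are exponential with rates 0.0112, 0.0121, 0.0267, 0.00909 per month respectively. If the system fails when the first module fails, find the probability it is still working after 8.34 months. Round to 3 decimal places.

The time to first failure is exponential with rate Σλ = 0.0112 + 0.0121 + 0.0267 + 0.00909 = 0.05909.
P(min > 8.34) = e^(−0.05909·8.34) = e^(−0.49281) ≈ 0.611.

0.611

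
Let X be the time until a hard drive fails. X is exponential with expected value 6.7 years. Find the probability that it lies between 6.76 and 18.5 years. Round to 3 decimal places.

The rate is λ = 1/6.7 = 0.149254 per year.
P(6.76 < X < 18.5) = e^(−λ·6.76) − e^(−λ·18.5) = 0.36460 − 0.06322 ≈ 0.301.

0.301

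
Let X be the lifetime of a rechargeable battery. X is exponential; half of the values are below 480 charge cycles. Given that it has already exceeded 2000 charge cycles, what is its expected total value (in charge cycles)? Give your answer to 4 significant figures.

2692

For an exponential, median = ln(2)/λ, so λ = ln 2 / 480 = 0.00144406 per charge cycle.
By memorylessness, E[X | X > 2000] = 2000 + 1/λ = 2000 + 692.494 = 2692.49 charge cycles.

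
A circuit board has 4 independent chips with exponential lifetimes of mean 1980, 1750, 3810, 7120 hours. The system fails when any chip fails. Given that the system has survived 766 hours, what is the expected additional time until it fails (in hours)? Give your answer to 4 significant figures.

First-failure rate Σλ = 1/1980 + 1/1750 + 1/3810 + 1/7120 = 0.0014794.
By memorylessness the expected residual is 1/Σλ = 675.952 hours, regardless of the 766 already elapsed.

676.0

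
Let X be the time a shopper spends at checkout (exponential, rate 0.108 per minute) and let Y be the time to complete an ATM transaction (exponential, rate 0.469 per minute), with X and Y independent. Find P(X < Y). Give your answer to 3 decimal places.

λ_1 = 0.108, λ_2 = 0.469.
For independent exponentials, P(X < Y) = λ_1/(λ_1+λ_2) = 0.108/0.577 ≈ 0.187.

0.187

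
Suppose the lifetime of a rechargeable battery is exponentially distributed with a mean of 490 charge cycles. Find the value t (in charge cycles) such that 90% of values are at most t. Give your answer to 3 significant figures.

1130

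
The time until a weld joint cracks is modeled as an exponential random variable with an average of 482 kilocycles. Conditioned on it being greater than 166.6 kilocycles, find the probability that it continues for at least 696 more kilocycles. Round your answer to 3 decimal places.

The rate is λ = 1/482 = 0.00207469 per kilocycle.
The exponential is memoryless, so the remaining time is again Exp(λ): the condition X > 166.6 is irrelevant.
P(X > 696) = e^(−1.444) ≈ 0.236.

0.236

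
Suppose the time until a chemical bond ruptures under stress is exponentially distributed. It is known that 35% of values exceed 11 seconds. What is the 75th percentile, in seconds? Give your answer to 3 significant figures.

14.5

e^(−λ·11) = 0.35 ⇒ λ = −ln(0.35)/11 = 0.0954384.
75th percentile: 1 − e^(−λt) = 0.75, t = −ln(0.25)/λ = 14.5255 seconds.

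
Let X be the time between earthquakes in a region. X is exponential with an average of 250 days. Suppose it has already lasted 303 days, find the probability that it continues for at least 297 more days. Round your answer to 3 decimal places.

0.305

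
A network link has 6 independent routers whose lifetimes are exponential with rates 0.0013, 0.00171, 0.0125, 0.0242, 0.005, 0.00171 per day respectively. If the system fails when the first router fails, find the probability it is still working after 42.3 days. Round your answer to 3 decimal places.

The time to first failure is exponential with rate Σλ = 0.0013 + 0.00171 + 0.0125 + 0.0242 + 0.005 + 0.00171 = 0.04642.
P(min > 42.3) = e^(−0.04642·42.3) = e^(−1.9636) ≈ 0.140.

0.140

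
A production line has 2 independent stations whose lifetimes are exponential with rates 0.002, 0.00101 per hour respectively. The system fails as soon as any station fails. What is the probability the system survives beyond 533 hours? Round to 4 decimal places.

0.2010

The time to first failure is exponential with rate Σλ = 0.002 + 0.00101 = 0.00301.
P(min > 533) = e^(−0.00301·533) = e^(−1.6043) ≈ 0.2010.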